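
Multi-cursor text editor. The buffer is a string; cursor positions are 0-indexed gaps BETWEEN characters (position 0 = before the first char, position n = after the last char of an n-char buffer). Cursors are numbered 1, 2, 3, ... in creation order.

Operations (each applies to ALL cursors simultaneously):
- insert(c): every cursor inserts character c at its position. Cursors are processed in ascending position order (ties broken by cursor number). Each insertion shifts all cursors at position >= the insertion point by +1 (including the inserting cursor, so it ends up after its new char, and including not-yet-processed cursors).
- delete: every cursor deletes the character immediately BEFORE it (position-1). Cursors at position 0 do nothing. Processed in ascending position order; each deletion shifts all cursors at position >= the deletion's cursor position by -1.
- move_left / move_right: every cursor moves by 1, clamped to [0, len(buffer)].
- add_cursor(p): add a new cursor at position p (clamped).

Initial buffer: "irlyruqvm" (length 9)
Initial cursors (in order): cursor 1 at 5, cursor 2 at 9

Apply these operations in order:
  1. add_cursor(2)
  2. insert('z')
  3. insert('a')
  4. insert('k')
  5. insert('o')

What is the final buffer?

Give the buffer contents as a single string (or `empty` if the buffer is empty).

Answer: irzakolyrzakouqvmzako

Derivation:
After op 1 (add_cursor(2)): buffer="irlyruqvm" (len 9), cursors c3@2 c1@5 c2@9, authorship .........
After op 2 (insert('z')): buffer="irzlyrzuqvmz" (len 12), cursors c3@3 c1@7 c2@12, authorship ..3...1....2
After op 3 (insert('a')): buffer="irzalyrzauqvmza" (len 15), cursors c3@4 c1@9 c2@15, authorship ..33...11....22
After op 4 (insert('k')): buffer="irzaklyrzakuqvmzak" (len 18), cursors c3@5 c1@11 c2@18, authorship ..333...111....222
After op 5 (insert('o')): buffer="irzakolyrzakouqvmzako" (len 21), cursors c3@6 c1@13 c2@21, authorship ..3333...1111....2222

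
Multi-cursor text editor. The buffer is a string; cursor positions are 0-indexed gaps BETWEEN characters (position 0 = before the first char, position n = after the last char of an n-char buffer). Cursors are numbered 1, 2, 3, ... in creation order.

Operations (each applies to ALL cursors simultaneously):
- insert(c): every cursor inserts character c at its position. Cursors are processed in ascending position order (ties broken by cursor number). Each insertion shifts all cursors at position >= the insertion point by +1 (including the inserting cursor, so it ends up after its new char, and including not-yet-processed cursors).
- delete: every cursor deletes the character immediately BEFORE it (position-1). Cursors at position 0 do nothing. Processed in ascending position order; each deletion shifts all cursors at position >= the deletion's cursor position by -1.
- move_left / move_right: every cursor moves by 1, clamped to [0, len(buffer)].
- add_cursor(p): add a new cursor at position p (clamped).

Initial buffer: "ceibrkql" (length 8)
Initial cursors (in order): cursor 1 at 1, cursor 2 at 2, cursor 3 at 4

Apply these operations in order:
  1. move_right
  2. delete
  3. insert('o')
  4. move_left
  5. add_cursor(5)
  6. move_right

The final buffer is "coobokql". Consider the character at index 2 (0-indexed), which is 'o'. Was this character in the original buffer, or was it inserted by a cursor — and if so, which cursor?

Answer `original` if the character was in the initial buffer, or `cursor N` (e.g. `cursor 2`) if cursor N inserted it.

Answer: cursor 2

Derivation:
After op 1 (move_right): buffer="ceibrkql" (len 8), cursors c1@2 c2@3 c3@5, authorship ........
After op 2 (delete): buffer="cbkql" (len 5), cursors c1@1 c2@1 c3@2, authorship .....
After op 3 (insert('o')): buffer="coobokql" (len 8), cursors c1@3 c2@3 c3@5, authorship .12.3...
After op 4 (move_left): buffer="coobokql" (len 8), cursors c1@2 c2@2 c3@4, authorship .12.3...
After op 5 (add_cursor(5)): buffer="coobokql" (len 8), cursors c1@2 c2@2 c3@4 c4@5, authorship .12.3...
After op 6 (move_right): buffer="coobokql" (len 8), cursors c1@3 c2@3 c3@5 c4@6, authorship .12.3...
Authorship (.=original, N=cursor N): . 1 2 . 3 . . .
Index 2: author = 2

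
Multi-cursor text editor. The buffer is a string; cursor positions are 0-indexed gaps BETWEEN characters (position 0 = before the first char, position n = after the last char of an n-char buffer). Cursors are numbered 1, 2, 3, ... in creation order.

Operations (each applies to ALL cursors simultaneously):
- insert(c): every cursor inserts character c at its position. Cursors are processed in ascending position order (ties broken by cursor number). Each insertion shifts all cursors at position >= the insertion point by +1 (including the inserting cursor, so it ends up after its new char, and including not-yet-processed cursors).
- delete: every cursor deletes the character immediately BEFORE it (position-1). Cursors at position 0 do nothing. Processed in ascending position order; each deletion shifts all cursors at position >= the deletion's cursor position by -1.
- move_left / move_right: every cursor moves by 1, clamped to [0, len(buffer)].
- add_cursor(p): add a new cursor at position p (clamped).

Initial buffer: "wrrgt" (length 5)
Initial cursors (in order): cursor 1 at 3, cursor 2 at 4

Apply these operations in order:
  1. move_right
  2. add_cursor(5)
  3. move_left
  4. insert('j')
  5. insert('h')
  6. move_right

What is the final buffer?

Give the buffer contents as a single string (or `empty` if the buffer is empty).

After op 1 (move_right): buffer="wrrgt" (len 5), cursors c1@4 c2@5, authorship .....
After op 2 (add_cursor(5)): buffer="wrrgt" (len 5), cursors c1@4 c2@5 c3@5, authorship .....
After op 3 (move_left): buffer="wrrgt" (len 5), cursors c1@3 c2@4 c3@4, authorship .....
After op 4 (insert('j')): buffer="wrrjgjjt" (len 8), cursors c1@4 c2@7 c3@7, authorship ...1.23.
After op 5 (insert('h')): buffer="wrrjhgjjhht" (len 11), cursors c1@5 c2@10 c3@10, authorship ...11.2323.
After op 6 (move_right): buffer="wrrjhgjjhht" (len 11), cursors c1@6 c2@11 c3@11, authorship ...11.2323.

Answer: wrrjhgjjhht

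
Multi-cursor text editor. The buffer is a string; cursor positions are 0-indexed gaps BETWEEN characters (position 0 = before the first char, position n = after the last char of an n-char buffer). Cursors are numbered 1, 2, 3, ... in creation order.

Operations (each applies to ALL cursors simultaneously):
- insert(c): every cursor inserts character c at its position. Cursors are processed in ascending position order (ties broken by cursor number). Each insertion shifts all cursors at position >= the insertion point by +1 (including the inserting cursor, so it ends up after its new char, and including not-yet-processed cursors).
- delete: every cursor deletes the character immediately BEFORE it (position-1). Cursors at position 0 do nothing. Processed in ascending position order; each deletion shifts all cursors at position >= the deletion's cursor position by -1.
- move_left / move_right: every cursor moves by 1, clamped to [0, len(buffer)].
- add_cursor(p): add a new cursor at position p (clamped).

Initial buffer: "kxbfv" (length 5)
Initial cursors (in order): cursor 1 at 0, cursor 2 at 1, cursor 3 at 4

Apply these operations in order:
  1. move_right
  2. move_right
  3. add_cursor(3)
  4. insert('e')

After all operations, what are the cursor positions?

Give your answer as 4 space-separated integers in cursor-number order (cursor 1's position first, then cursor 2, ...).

After op 1 (move_right): buffer="kxbfv" (len 5), cursors c1@1 c2@2 c3@5, authorship .....
After op 2 (move_right): buffer="kxbfv" (len 5), cursors c1@2 c2@3 c3@5, authorship .....
After op 3 (add_cursor(3)): buffer="kxbfv" (len 5), cursors c1@2 c2@3 c4@3 c3@5, authorship .....
After op 4 (insert('e')): buffer="kxebeefve" (len 9), cursors c1@3 c2@6 c4@6 c3@9, authorship ..1.24..3

Answer: 3 6 9 6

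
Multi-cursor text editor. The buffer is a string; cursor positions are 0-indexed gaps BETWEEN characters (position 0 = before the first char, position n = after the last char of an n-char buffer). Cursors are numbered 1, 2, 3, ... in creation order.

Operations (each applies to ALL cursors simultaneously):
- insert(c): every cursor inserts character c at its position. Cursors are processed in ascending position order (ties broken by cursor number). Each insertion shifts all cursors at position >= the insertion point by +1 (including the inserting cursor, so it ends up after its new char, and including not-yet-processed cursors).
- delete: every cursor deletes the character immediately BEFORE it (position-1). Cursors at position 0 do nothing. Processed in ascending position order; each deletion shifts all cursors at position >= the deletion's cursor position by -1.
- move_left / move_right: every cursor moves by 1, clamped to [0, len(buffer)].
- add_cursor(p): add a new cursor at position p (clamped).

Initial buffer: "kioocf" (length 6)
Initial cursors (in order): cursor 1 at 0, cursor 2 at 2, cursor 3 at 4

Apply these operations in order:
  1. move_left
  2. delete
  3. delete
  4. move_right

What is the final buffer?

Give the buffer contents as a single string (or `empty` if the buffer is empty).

Answer: ocf

Derivation:
After op 1 (move_left): buffer="kioocf" (len 6), cursors c1@0 c2@1 c3@3, authorship ......
After op 2 (delete): buffer="iocf" (len 4), cursors c1@0 c2@0 c3@1, authorship ....
After op 3 (delete): buffer="ocf" (len 3), cursors c1@0 c2@0 c3@0, authorship ...
After op 4 (move_right): buffer="ocf" (len 3), cursors c1@1 c2@1 c3@1, authorship ...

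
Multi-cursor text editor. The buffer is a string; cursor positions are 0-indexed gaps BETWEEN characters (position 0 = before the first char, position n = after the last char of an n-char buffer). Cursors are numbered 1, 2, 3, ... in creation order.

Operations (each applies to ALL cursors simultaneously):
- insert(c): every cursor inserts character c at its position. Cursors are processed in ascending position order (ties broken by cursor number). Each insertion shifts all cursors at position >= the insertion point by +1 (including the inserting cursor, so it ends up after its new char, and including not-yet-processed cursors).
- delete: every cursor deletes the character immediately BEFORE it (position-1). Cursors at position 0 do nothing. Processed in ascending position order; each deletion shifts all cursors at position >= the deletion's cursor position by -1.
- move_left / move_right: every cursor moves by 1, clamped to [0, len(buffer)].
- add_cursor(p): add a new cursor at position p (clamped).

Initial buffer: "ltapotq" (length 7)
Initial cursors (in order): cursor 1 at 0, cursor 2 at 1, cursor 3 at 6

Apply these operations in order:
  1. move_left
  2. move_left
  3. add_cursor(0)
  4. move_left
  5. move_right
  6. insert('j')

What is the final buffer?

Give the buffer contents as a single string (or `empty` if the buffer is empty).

After op 1 (move_left): buffer="ltapotq" (len 7), cursors c1@0 c2@0 c3@5, authorship .......
After op 2 (move_left): buffer="ltapotq" (len 7), cursors c1@0 c2@0 c3@4, authorship .......
After op 3 (add_cursor(0)): buffer="ltapotq" (len 7), cursors c1@0 c2@0 c4@0 c3@4, authorship .......
After op 4 (move_left): buffer="ltapotq" (len 7), cursors c1@0 c2@0 c4@0 c3@3, authorship .......
After op 5 (move_right): buffer="ltapotq" (len 7), cursors c1@1 c2@1 c4@1 c3@4, authorship .......
After op 6 (insert('j')): buffer="ljjjtapjotq" (len 11), cursors c1@4 c2@4 c4@4 c3@8, authorship .124...3...

Answer: ljjjtapjotq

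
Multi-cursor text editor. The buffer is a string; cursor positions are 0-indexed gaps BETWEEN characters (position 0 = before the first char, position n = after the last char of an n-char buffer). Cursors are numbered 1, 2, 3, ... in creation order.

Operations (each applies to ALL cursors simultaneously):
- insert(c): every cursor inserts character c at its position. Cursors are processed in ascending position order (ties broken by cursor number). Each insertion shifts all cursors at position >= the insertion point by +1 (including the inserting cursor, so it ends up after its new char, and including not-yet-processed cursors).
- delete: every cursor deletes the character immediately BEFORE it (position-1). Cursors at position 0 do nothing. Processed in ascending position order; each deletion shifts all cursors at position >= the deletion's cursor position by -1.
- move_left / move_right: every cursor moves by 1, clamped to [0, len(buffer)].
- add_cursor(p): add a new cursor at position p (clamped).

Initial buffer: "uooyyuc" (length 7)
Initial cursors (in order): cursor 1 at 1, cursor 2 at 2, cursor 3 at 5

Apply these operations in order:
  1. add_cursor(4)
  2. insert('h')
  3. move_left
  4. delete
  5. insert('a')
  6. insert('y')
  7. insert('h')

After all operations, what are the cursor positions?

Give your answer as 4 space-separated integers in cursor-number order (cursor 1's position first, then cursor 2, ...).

After op 1 (add_cursor(4)): buffer="uooyyuc" (len 7), cursors c1@1 c2@2 c4@4 c3@5, authorship .......
After op 2 (insert('h')): buffer="uhohoyhyhuc" (len 11), cursors c1@2 c2@4 c4@7 c3@9, authorship .1.2..4.3..
After op 3 (move_left): buffer="uhohoyhyhuc" (len 11), cursors c1@1 c2@3 c4@6 c3@8, authorship .1.2..4.3..
After op 4 (delete): buffer="hhohhuc" (len 7), cursors c1@0 c2@1 c4@3 c3@4, authorship 12.43..
After op 5 (insert('a')): buffer="ahahoahahuc" (len 11), cursors c1@1 c2@3 c4@6 c3@8, authorship 1122.4433..
After op 6 (insert('y')): buffer="ayhayhoayhayhuc" (len 15), cursors c1@2 c2@5 c4@9 c3@12, authorship 111222.444333..
After op 7 (insert('h')): buffer="ayhhayhhoayhhayhhuc" (len 19), cursors c1@3 c2@7 c4@12 c3@16, authorship 11112222.44443333..

Answer: 3 7 16 12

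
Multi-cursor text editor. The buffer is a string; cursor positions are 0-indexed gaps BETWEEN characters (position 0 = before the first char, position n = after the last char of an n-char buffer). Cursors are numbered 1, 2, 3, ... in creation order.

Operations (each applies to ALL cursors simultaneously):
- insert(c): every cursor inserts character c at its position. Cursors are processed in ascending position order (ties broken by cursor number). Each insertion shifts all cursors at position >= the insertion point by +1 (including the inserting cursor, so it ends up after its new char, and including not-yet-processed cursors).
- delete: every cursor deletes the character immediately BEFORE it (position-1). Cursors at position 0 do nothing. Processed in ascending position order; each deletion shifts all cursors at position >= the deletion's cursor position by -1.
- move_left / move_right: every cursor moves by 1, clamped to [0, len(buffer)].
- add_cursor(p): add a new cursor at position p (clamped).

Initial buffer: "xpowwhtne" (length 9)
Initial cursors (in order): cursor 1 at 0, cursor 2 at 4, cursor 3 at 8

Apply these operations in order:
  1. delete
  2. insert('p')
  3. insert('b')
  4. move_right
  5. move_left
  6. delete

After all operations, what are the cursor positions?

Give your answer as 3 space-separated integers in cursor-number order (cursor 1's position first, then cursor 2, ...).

Answer: 1 5 9

Derivation:
After op 1 (delete): buffer="xpowhte" (len 7), cursors c1@0 c2@3 c3@6, authorship .......
After op 2 (insert('p')): buffer="pxpopwhtpe" (len 10), cursors c1@1 c2@5 c3@9, authorship 1...2...3.
After op 3 (insert('b')): buffer="pbxpopbwhtpbe" (len 13), cursors c1@2 c2@7 c3@12, authorship 11...22...33.
After op 4 (move_right): buffer="pbxpopbwhtpbe" (len 13), cursors c1@3 c2@8 c3@13, authorship 11...22...33.
After op 5 (move_left): buffer="pbxpopbwhtpbe" (len 13), cursors c1@2 c2@7 c3@12, authorship 11...22...33.
After op 6 (delete): buffer="pxpopwhtpe" (len 10), cursors c1@1 c2@5 c3@9, authorship 1...2...3.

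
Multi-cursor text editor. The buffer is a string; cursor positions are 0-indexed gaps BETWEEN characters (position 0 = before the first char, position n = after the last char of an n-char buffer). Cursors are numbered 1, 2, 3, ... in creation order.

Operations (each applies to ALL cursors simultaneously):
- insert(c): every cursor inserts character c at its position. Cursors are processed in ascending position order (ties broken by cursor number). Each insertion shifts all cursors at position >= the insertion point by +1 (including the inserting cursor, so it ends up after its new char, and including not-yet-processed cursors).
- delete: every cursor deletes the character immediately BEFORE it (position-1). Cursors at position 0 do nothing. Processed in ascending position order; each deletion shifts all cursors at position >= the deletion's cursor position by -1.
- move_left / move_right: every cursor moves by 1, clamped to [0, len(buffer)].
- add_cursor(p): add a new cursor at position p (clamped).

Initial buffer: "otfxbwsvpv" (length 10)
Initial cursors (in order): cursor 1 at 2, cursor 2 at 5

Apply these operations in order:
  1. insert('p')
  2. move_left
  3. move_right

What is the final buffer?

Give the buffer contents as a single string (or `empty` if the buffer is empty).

Answer: otpfxbpwsvpv

Derivation:
After op 1 (insert('p')): buffer="otpfxbpwsvpv" (len 12), cursors c1@3 c2@7, authorship ..1...2.....
After op 2 (move_left): buffer="otpfxbpwsvpv" (len 12), cursors c1@2 c2@6, authorship ..1...2.....
After op 3 (move_right): buffer="otpfxbpwsvpv" (len 12), cursors c1@3 c2@7, authorship ..1...2.....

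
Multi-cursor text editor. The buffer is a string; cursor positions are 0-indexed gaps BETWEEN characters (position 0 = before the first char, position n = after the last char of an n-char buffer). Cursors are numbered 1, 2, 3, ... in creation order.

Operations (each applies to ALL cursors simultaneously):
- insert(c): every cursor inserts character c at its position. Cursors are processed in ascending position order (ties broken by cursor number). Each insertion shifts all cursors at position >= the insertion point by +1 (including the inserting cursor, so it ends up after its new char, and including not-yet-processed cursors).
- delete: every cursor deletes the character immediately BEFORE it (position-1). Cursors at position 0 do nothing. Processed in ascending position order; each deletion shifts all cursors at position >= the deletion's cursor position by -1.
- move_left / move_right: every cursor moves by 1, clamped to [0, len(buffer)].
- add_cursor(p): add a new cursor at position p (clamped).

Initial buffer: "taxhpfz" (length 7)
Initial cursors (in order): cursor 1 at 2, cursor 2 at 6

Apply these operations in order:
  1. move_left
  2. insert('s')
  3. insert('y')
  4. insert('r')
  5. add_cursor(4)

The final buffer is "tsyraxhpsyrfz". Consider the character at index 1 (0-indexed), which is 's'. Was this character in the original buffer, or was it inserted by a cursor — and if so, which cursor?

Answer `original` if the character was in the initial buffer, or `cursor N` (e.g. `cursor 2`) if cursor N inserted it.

Answer: cursor 1

Derivation:
After op 1 (move_left): buffer="taxhpfz" (len 7), cursors c1@1 c2@5, authorship .......
After op 2 (insert('s')): buffer="tsaxhpsfz" (len 9), cursors c1@2 c2@7, authorship .1....2..
After op 3 (insert('y')): buffer="tsyaxhpsyfz" (len 11), cursors c1@3 c2@9, authorship .11....22..
After op 4 (insert('r')): buffer="tsyraxhpsyrfz" (len 13), cursors c1@4 c2@11, authorship .111....222..
After op 5 (add_cursor(4)): buffer="tsyraxhpsyrfz" (len 13), cursors c1@4 c3@4 c2@11, authorship .111....222..
Authorship (.=original, N=cursor N): . 1 1 1 . . . . 2 2 2 . .
Index 1: author = 1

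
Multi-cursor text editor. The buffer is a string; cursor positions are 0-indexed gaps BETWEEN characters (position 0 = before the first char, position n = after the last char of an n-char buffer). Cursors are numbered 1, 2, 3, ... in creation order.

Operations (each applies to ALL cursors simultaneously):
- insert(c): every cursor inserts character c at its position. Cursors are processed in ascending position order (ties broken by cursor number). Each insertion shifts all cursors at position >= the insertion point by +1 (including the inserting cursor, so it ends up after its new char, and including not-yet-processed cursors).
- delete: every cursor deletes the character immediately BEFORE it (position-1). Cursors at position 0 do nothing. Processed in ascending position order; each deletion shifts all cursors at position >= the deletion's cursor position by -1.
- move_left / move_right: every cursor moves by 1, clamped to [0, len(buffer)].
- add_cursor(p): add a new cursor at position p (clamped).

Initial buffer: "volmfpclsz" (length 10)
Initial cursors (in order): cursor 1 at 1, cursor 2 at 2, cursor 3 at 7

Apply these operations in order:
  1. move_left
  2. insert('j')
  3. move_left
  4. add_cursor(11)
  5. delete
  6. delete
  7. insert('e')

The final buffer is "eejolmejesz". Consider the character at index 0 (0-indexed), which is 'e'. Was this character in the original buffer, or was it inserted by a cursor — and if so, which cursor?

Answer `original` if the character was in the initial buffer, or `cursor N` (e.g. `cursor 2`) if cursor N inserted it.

Answer: cursor 1

Derivation:
After op 1 (move_left): buffer="volmfpclsz" (len 10), cursors c1@0 c2@1 c3@6, authorship ..........
After op 2 (insert('j')): buffer="jvjolmfpjclsz" (len 13), cursors c1@1 c2@3 c3@9, authorship 1.2.....3....
After op 3 (move_left): buffer="jvjolmfpjclsz" (len 13), cursors c1@0 c2@2 c3@8, authorship 1.2.....3....
After op 4 (add_cursor(11)): buffer="jvjolmfpjclsz" (len 13), cursors c1@0 c2@2 c3@8 c4@11, authorship 1.2.....3....
After op 5 (delete): buffer="jjolmfjcsz" (len 10), cursors c1@0 c2@1 c3@6 c4@8, authorship 12....3...
After op 6 (delete): buffer="jolmjsz" (len 7), cursors c1@0 c2@0 c3@4 c4@5, authorship 2...3..
After op 7 (insert('e')): buffer="eejolmejesz" (len 11), cursors c1@2 c2@2 c3@7 c4@9, authorship 122...334..
Authorship (.=original, N=cursor N): 1 2 2 . . . 3 3 4 . .
Index 0: author = 1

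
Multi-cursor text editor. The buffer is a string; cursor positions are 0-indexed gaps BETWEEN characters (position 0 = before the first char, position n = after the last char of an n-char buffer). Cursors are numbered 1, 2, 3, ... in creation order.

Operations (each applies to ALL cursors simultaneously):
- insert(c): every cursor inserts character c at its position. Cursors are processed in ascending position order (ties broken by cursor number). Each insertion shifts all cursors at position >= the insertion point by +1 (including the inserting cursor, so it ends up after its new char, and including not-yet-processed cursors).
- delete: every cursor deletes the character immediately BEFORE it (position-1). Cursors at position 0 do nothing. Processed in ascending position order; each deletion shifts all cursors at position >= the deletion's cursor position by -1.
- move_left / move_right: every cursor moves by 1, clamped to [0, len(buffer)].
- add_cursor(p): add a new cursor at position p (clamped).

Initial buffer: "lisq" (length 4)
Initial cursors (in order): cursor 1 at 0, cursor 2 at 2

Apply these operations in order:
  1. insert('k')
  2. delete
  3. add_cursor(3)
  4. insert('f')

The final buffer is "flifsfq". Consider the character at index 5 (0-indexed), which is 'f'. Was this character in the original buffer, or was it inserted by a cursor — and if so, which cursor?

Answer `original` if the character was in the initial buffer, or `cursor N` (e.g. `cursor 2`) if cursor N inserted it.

After op 1 (insert('k')): buffer="kliksq" (len 6), cursors c1@1 c2@4, authorship 1..2..
After op 2 (delete): buffer="lisq" (len 4), cursors c1@0 c2@2, authorship ....
After op 3 (add_cursor(3)): buffer="lisq" (len 4), cursors c1@0 c2@2 c3@3, authorship ....
After op 4 (insert('f')): buffer="flifsfq" (len 7), cursors c1@1 c2@4 c3@6, authorship 1..2.3.
Authorship (.=original, N=cursor N): 1 . . 2 . 3 .
Index 5: author = 3

Answer: cursor 3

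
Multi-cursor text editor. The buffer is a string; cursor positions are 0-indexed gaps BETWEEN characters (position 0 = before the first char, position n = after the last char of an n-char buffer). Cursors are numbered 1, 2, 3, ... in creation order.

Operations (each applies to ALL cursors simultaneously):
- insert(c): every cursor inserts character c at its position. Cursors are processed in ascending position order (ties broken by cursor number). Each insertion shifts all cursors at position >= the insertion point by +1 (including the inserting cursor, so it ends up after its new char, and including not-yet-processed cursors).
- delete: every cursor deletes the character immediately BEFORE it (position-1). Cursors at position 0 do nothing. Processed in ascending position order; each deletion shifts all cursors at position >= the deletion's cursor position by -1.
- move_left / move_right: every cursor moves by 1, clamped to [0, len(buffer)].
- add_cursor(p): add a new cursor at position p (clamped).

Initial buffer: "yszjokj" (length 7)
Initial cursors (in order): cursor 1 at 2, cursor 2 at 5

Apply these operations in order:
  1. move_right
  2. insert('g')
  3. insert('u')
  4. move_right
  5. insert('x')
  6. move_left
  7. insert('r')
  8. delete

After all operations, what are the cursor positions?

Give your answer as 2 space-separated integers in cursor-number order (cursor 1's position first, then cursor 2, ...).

After op 1 (move_right): buffer="yszjokj" (len 7), cursors c1@3 c2@6, authorship .......
After op 2 (insert('g')): buffer="yszgjokgj" (len 9), cursors c1@4 c2@8, authorship ...1...2.
After op 3 (insert('u')): buffer="yszgujokguj" (len 11), cursors c1@5 c2@10, authorship ...11...22.
After op 4 (move_right): buffer="yszgujokguj" (len 11), cursors c1@6 c2@11, authorship ...11...22.
After op 5 (insert('x')): buffer="yszgujxokgujx" (len 13), cursors c1@7 c2@13, authorship ...11.1..22.2
After op 6 (move_left): buffer="yszgujxokgujx" (len 13), cursors c1@6 c2@12, authorship ...11.1..22.2
After op 7 (insert('r')): buffer="yszgujrxokgujrx" (len 15), cursors c1@7 c2@14, authorship ...11.11..22.22
After op 8 (delete): buffer="yszgujxokgujx" (len 13), cursors c1@6 c2@12, authorship ...11.1..22.2

Answer: 6 12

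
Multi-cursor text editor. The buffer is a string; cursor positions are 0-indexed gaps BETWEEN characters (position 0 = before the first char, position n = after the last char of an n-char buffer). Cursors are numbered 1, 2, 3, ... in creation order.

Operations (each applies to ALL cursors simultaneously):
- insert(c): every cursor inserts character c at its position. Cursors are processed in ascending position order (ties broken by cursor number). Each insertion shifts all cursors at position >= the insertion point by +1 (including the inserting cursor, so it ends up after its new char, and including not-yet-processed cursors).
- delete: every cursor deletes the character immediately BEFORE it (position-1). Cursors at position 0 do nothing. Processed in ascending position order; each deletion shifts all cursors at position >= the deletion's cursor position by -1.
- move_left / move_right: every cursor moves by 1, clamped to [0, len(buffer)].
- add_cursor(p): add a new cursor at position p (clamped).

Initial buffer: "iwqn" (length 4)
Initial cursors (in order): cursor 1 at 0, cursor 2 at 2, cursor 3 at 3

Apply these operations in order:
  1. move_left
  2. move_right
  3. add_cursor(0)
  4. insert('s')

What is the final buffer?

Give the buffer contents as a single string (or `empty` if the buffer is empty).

Answer: siswsqsn

Derivation:
After op 1 (move_left): buffer="iwqn" (len 4), cursors c1@0 c2@1 c3@2, authorship ....
After op 2 (move_right): buffer="iwqn" (len 4), cursors c1@1 c2@2 c3@3, authorship ....
After op 3 (add_cursor(0)): buffer="iwqn" (len 4), cursors c4@0 c1@1 c2@2 c3@3, authorship ....
After op 4 (insert('s')): buffer="siswsqsn" (len 8), cursors c4@1 c1@3 c2@5 c3@7, authorship 4.1.2.3.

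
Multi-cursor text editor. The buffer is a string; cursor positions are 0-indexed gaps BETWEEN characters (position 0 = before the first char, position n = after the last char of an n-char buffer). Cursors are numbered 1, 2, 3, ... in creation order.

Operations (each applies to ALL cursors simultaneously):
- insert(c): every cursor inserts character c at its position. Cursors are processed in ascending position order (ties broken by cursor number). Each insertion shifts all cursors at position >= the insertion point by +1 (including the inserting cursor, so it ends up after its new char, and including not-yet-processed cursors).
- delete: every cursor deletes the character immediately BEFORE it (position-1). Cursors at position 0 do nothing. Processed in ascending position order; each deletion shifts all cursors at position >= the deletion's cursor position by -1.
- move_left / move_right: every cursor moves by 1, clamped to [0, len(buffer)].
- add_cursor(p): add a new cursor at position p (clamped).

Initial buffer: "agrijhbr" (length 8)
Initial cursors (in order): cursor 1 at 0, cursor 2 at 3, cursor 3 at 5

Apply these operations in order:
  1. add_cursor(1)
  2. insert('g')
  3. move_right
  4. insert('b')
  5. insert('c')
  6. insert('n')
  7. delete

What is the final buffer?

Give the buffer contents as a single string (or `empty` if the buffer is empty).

Answer: gabcggbcrgibcjghbcbr

Derivation:
After op 1 (add_cursor(1)): buffer="agrijhbr" (len 8), cursors c1@0 c4@1 c2@3 c3@5, authorship ........
After op 2 (insert('g')): buffer="gaggrgijghbr" (len 12), cursors c1@1 c4@3 c2@6 c3@9, authorship 1.4..2..3...
After op 3 (move_right): buffer="gaggrgijghbr" (len 12), cursors c1@2 c4@4 c2@7 c3@10, authorship 1.4..2..3...
After op 4 (insert('b')): buffer="gabggbrgibjghbbr" (len 16), cursors c1@3 c4@6 c2@10 c3@14, authorship 1.14.4.2.2.3.3..
After op 5 (insert('c')): buffer="gabcggbcrgibcjghbcbr" (len 20), cursors c1@4 c4@8 c2@13 c3@18, authorship 1.114.44.2.22.3.33..
After op 6 (insert('n')): buffer="gabcnggbcnrgibcnjghbcnbr" (len 24), cursors c1@5 c4@10 c2@16 c3@22, authorship 1.1114.444.2.222.3.333..
After op 7 (delete): buffer="gabcggbcrgibcjghbcbr" (len 20), cursors c1@4 c4@8 c2@13 c3@18, authorship 1.114.44.2.22.3.33..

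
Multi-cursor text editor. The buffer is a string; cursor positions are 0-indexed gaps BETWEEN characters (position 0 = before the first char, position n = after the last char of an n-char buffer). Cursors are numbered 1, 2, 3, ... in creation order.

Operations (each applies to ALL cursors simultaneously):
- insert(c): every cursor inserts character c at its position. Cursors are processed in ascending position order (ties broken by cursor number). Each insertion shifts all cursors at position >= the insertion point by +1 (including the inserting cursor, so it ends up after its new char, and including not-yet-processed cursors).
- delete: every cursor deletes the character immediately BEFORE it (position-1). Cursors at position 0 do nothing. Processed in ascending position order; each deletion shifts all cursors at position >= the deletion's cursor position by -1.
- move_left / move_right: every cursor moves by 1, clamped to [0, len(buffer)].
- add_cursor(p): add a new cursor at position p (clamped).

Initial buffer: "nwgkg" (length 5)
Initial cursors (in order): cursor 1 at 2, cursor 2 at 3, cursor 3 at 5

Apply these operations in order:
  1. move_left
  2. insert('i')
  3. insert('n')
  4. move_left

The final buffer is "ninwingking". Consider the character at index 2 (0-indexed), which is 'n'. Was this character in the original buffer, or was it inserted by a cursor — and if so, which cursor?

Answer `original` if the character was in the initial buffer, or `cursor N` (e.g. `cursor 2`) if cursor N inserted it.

After op 1 (move_left): buffer="nwgkg" (len 5), cursors c1@1 c2@2 c3@4, authorship .....
After op 2 (insert('i')): buffer="niwigkig" (len 8), cursors c1@2 c2@4 c3@7, authorship .1.2..3.
After op 3 (insert('n')): buffer="ninwingking" (len 11), cursors c1@3 c2@6 c3@10, authorship .11.22..33.
After op 4 (move_left): buffer="ninwingking" (len 11), cursors c1@2 c2@5 c3@9, authorship .11.22..33.
Authorship (.=original, N=cursor N): . 1 1 . 2 2 . . 3 3 .
Index 2: author = 1

Answer: cursor 1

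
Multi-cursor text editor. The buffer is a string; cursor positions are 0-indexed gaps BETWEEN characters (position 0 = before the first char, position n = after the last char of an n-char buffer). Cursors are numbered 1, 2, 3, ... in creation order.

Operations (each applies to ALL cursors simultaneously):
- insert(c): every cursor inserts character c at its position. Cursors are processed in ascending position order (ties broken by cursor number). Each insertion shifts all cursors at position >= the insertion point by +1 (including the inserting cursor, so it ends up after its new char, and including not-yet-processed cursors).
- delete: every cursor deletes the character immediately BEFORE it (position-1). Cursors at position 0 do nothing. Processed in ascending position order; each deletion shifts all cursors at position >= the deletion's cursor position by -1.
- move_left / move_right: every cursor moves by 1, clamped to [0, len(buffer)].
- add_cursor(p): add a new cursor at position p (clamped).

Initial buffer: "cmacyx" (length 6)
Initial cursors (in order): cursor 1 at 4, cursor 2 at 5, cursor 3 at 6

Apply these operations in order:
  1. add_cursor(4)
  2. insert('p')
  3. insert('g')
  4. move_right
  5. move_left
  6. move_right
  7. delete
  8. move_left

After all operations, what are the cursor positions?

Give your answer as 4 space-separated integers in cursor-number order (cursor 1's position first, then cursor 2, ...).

Answer: 6 8 9 6

Derivation:
After op 1 (add_cursor(4)): buffer="cmacyx" (len 6), cursors c1@4 c4@4 c2@5 c3@6, authorship ......
After op 2 (insert('p')): buffer="cmacppypxp" (len 10), cursors c1@6 c4@6 c2@8 c3@10, authorship ....14.2.3
After op 3 (insert('g')): buffer="cmacppggypgxpg" (len 14), cursors c1@8 c4@8 c2@11 c3@14, authorship ....1414.22.33
After op 4 (move_right): buffer="cmacppggypgxpg" (len 14), cursors c1@9 c4@9 c2@12 c3@14, authorship ....1414.22.33
After op 5 (move_left): buffer="cmacppggypgxpg" (len 14), cursors c1@8 c4@8 c2@11 c3@13, authorship ....1414.22.33
After op 6 (move_right): buffer="cmacppggypgxpg" (len 14), cursors c1@9 c4@9 c2@12 c3@14, authorship ....1414.22.33
After op 7 (delete): buffer="cmacppgpgp" (len 10), cursors c1@7 c4@7 c2@9 c3@10, authorship ....141223
After op 8 (move_left): buffer="cmacppgpgp" (len 10), cursors c1@6 c4@6 c2@8 c3@9, authorship ....141223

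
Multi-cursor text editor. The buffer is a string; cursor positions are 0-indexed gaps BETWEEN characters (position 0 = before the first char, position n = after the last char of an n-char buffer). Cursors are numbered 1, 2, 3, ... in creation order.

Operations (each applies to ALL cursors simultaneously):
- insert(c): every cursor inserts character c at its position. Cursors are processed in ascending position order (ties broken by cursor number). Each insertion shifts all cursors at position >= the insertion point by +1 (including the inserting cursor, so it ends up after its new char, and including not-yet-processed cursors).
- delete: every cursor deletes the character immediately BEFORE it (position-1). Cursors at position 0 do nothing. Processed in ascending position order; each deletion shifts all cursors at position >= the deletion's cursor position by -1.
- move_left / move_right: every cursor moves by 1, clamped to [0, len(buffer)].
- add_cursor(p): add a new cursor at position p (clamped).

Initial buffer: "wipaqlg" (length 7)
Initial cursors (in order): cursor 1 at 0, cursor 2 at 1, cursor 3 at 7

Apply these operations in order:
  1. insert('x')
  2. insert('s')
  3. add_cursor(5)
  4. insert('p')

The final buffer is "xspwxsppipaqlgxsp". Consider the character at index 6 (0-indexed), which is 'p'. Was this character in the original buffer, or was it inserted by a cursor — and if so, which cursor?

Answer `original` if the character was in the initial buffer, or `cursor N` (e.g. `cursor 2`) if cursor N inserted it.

Answer: cursor 2

Derivation:
After op 1 (insert('x')): buffer="xwxipaqlgx" (len 10), cursors c1@1 c2@3 c3@10, authorship 1.2......3
After op 2 (insert('s')): buffer="xswxsipaqlgxs" (len 13), cursors c1@2 c2@5 c3@13, authorship 11.22......33
After op 3 (add_cursor(5)): buffer="xswxsipaqlgxs" (len 13), cursors c1@2 c2@5 c4@5 c3@13, authorship 11.22......33
After op 4 (insert('p')): buffer="xspwxsppipaqlgxsp" (len 17), cursors c1@3 c2@8 c4@8 c3@17, authorship 111.2224......333
Authorship (.=original, N=cursor N): 1 1 1 . 2 2 2 4 . . . . . . 3 3 3
Index 6: author = 2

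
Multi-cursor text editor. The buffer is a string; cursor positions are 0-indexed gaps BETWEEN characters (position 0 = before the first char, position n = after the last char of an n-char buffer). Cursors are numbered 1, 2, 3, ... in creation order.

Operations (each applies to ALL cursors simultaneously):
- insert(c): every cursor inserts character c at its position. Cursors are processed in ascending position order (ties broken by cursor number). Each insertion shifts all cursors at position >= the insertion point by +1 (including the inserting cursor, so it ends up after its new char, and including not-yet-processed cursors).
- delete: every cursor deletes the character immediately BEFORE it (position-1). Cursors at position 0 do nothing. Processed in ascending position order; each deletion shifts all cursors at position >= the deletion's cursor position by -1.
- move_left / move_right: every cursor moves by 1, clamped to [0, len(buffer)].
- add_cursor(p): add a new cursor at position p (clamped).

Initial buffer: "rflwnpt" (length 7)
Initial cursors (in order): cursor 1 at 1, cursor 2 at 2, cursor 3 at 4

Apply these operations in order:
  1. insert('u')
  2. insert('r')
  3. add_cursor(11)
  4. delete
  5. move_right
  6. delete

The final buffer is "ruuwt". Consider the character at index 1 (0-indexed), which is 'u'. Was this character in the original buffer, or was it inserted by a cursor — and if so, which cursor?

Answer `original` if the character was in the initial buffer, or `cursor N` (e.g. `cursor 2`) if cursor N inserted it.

After op 1 (insert('u')): buffer="rufulwunpt" (len 10), cursors c1@2 c2@4 c3@7, authorship .1.2..3...
After op 2 (insert('r')): buffer="rurfurlwurnpt" (len 13), cursors c1@3 c2@6 c3@10, authorship .11.22..33...
After op 3 (add_cursor(11)): buffer="rurfurlwurnpt" (len 13), cursors c1@3 c2@6 c3@10 c4@11, authorship .11.22..33...
After op 4 (delete): buffer="rufulwupt" (len 9), cursors c1@2 c2@4 c3@7 c4@7, authorship .1.2..3..
After op 5 (move_right): buffer="rufulwupt" (len 9), cursors c1@3 c2@5 c3@8 c4@8, authorship .1.2..3..
After op 6 (delete): buffer="ruuwt" (len 5), cursors c1@2 c2@3 c3@4 c4@4, authorship .12..
Authorship (.=original, N=cursor N): . 1 2 . .
Index 1: author = 1

Answer: cursor 1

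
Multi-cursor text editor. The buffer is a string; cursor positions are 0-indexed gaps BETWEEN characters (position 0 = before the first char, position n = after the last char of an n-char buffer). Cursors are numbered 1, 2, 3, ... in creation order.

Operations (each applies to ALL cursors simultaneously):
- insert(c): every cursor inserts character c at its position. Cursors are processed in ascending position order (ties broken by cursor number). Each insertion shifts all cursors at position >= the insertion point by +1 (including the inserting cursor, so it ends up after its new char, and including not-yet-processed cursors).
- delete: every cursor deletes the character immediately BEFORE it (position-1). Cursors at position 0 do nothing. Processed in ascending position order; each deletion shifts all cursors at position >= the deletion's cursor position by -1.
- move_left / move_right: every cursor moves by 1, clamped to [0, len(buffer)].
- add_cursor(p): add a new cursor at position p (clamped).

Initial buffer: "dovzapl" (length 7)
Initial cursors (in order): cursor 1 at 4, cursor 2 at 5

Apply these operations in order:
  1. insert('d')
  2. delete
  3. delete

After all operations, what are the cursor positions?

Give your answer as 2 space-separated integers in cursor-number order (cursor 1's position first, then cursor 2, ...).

Answer: 3 3

Derivation:
After op 1 (insert('d')): buffer="dovzdadpl" (len 9), cursors c1@5 c2@7, authorship ....1.2..
After op 2 (delete): buffer="dovzapl" (len 7), cursors c1@4 c2@5, authorship .......
After op 3 (delete): buffer="dovpl" (len 5), cursors c1@3 c2@3, authorship .....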